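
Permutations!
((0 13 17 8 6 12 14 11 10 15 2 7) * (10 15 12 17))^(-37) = (0 7 2 15 11 14 12 10 13)(6 8 17)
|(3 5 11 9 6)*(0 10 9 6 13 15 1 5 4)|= |(0 10 9 13 15 1 5 11 6 3 4)|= 11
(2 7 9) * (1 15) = (1 15)(2 7 9) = [0, 15, 7, 3, 4, 5, 6, 9, 8, 2, 10, 11, 12, 13, 14, 1]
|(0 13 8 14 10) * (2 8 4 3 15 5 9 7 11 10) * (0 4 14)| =40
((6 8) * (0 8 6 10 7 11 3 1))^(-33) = ((0 8 10 7 11 3 1))^(-33) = (0 10 11 1 8 7 3)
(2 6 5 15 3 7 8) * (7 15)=(2 6 5 7 8)(3 15)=[0, 1, 6, 15, 4, 7, 5, 8, 2, 9, 10, 11, 12, 13, 14, 3]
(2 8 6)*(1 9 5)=(1 9 5)(2 8 6)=[0, 9, 8, 3, 4, 1, 2, 7, 6, 5]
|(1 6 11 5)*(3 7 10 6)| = |(1 3 7 10 6 11 5)| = 7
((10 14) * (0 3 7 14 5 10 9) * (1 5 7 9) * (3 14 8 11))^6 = (0 8 1 3 10)(5 9 7 14 11)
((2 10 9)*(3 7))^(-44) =(2 10 9)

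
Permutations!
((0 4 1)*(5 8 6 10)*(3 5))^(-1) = ((0 4 1)(3 5 8 6 10))^(-1) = (0 1 4)(3 10 6 8 5)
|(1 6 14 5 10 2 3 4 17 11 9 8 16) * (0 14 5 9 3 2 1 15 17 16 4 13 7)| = 12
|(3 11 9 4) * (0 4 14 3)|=|(0 4)(3 11 9 14)|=4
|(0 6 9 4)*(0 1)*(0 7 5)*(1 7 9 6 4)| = 4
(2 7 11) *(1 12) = (1 12)(2 7 11) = [0, 12, 7, 3, 4, 5, 6, 11, 8, 9, 10, 2, 1]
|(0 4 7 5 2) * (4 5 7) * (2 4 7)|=5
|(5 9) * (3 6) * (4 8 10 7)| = 4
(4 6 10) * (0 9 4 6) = [9, 1, 2, 3, 0, 5, 10, 7, 8, 4, 6] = (0 9 4)(6 10)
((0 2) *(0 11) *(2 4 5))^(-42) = (0 2 4 11 5) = ((0 4 5 2 11))^(-42)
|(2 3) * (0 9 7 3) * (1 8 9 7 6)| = |(0 7 3 2)(1 8 9 6)| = 4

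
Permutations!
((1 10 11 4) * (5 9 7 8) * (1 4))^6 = (11)(5 7)(8 9)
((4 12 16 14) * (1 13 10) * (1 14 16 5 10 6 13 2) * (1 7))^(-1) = (16)(1 7 2)(4 14 10 5 12)(6 13)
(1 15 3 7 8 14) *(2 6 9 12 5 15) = (1 2 6 9 12 5 15 3 7 8 14) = [0, 2, 6, 7, 4, 15, 9, 8, 14, 12, 10, 11, 5, 13, 1, 3]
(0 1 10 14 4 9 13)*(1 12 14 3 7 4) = (0 12 14 1 10 3 7 4 9 13) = [12, 10, 2, 7, 9, 5, 6, 4, 8, 13, 3, 11, 14, 0, 1]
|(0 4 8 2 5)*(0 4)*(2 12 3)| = |(2 5 4 8 12 3)| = 6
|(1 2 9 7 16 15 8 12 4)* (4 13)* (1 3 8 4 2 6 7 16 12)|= 12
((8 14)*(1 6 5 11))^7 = (1 11 5 6)(8 14)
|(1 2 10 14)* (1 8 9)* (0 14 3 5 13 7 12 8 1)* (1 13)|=35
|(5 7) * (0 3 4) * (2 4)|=4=|(0 3 2 4)(5 7)|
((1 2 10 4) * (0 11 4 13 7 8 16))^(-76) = (0 2 8 4 13)(1 7 11 10 16)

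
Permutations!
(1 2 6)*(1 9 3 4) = (1 2 6 9 3 4) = [0, 2, 6, 4, 1, 5, 9, 7, 8, 3]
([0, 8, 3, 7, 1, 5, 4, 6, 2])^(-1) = (1 4 6 7 3 2 8)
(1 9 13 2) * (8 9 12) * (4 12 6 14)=(1 6 14 4 12 8 9 13 2)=[0, 6, 1, 3, 12, 5, 14, 7, 9, 13, 10, 11, 8, 2, 4]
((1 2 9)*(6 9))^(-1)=(1 9 6 2)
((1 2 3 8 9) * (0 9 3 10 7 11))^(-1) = (0 11 7 10 2 1 9)(3 8)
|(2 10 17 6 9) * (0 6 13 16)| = 8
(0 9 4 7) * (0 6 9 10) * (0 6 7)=(0 10 6 9 4)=[10, 1, 2, 3, 0, 5, 9, 7, 8, 4, 6]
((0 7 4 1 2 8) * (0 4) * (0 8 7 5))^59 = ((0 5)(1 2 7 8 4))^59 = (0 5)(1 4 8 7 2)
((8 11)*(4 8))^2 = (4 11 8)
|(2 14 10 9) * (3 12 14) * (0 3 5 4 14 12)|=|(0 3)(2 5 4 14 10 9)|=6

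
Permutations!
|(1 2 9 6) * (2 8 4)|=|(1 8 4 2 9 6)|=6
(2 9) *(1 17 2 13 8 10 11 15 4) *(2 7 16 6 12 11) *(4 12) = [0, 17, 9, 3, 1, 5, 4, 16, 10, 13, 2, 15, 11, 8, 14, 12, 6, 7] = (1 17 7 16 6 4)(2 9 13 8 10)(11 15 12)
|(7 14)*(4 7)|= 3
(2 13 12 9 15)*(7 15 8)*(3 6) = (2 13 12 9 8 7 15)(3 6) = [0, 1, 13, 6, 4, 5, 3, 15, 7, 8, 10, 11, 9, 12, 14, 2]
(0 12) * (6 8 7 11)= (0 12)(6 8 7 11)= [12, 1, 2, 3, 4, 5, 8, 11, 7, 9, 10, 6, 0]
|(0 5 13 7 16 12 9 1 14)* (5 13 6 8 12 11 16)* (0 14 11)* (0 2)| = 12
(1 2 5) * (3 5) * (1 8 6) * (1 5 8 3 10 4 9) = [0, 2, 10, 8, 9, 3, 5, 7, 6, 1, 4] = (1 2 10 4 9)(3 8 6 5)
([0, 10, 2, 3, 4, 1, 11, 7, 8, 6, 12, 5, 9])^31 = [0, 9, 2, 3, 4, 12, 1, 7, 8, 5, 6, 10, 11]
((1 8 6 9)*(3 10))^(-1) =(1 9 6 8)(3 10)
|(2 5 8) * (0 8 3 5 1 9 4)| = |(0 8 2 1 9 4)(3 5)| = 6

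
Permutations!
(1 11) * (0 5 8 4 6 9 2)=(0 5 8 4 6 9 2)(1 11)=[5, 11, 0, 3, 6, 8, 9, 7, 4, 2, 10, 1]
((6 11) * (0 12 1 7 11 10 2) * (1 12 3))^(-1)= (12)(0 2 10 6 11 7 1 3)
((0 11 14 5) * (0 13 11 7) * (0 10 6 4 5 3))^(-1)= ((0 7 10 6 4 5 13 11 14 3))^(-1)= (0 3 14 11 13 5 4 6 10 7)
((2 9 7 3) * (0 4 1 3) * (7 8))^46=((0 4 1 3 2 9 8 7))^46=(0 8 2 1)(3 4 7 9)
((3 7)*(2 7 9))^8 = (9)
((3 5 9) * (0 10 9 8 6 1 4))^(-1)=((0 10 9 3 5 8 6 1 4))^(-1)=(0 4 1 6 8 5 3 9 10)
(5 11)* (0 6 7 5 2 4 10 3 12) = [6, 1, 4, 12, 10, 11, 7, 5, 8, 9, 3, 2, 0] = (0 6 7 5 11 2 4 10 3 12)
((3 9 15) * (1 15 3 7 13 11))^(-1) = (1 11 13 7 15)(3 9)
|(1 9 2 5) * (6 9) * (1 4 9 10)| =|(1 6 10)(2 5 4 9)| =12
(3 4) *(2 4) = (2 4 3) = [0, 1, 4, 2, 3]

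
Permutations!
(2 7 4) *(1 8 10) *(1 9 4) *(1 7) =(1 8 10 9 4 2) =[0, 8, 1, 3, 2, 5, 6, 7, 10, 4, 9]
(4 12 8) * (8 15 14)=(4 12 15 14 8)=[0, 1, 2, 3, 12, 5, 6, 7, 4, 9, 10, 11, 15, 13, 8, 14]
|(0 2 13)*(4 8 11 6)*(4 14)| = |(0 2 13)(4 8 11 6 14)| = 15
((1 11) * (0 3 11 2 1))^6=((0 3 11)(1 2))^6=(11)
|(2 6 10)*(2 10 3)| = 3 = |(10)(2 6 3)|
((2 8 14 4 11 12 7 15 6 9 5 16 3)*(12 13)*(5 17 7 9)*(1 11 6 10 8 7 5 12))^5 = (1 13 11)(2 14 17 7 4 5 15 6 16 10 12 3 8 9) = ((1 11 13)(2 7 15 10 8 14 4 6 12 9 17 5 16 3))^5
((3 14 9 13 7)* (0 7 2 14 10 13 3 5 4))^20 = (2 9 10)(3 13 14)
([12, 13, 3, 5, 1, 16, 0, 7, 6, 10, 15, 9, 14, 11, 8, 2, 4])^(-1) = [6, 4, 15, 2, 16, 3, 8, 7, 14, 11, 9, 13, 0, 1, 12, 10, 5]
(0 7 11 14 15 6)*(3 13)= (0 7 11 14 15 6)(3 13)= [7, 1, 2, 13, 4, 5, 0, 11, 8, 9, 10, 14, 12, 3, 15, 6]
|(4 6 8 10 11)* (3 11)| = 6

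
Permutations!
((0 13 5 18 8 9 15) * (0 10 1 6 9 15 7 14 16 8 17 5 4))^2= ((0 13 4)(1 6 9 7 14 16 8 15 10)(5 18 17))^2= (0 4 13)(1 9 14 8 10 6 7 16 15)(5 17 18)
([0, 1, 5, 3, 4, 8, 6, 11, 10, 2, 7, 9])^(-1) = (2 9 11 7 10 8 5)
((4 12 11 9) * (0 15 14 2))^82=((0 15 14 2)(4 12 11 9))^82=(0 14)(2 15)(4 11)(9 12)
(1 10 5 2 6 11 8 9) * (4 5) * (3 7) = (1 10 4 5 2 6 11 8 9)(3 7) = [0, 10, 6, 7, 5, 2, 11, 3, 9, 1, 4, 8]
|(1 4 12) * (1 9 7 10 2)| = 7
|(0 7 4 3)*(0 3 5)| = |(0 7 4 5)| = 4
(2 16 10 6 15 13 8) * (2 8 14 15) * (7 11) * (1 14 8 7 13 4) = [0, 14, 16, 3, 1, 5, 2, 11, 7, 9, 6, 13, 12, 8, 15, 4, 10] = (1 14 15 4)(2 16 10 6)(7 11 13 8)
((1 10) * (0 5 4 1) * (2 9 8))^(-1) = ((0 5 4 1 10)(2 9 8))^(-1) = (0 10 1 4 5)(2 8 9)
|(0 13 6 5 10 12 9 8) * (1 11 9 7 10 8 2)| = |(0 13 6 5 8)(1 11 9 2)(7 10 12)| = 60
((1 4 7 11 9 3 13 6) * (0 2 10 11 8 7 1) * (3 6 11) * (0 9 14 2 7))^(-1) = (0 8 7)(1 4)(2 14 11 13 3 10)(6 9)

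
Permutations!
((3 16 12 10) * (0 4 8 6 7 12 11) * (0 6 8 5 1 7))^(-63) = (0 1 10 11 4 7 3 6 5 12 16)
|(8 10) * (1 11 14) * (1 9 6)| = 10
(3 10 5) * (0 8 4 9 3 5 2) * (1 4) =(0 8 1 4 9 3 10 2) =[8, 4, 0, 10, 9, 5, 6, 7, 1, 3, 2]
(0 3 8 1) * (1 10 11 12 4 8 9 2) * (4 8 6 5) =[3, 0, 1, 9, 6, 4, 5, 7, 10, 2, 11, 12, 8] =(0 3 9 2 1)(4 6 5)(8 10 11 12)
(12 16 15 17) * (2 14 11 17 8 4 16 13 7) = (2 14 11 17 12 13 7)(4 16 15 8) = [0, 1, 14, 3, 16, 5, 6, 2, 4, 9, 10, 17, 13, 7, 11, 8, 15, 12]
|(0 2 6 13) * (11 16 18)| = |(0 2 6 13)(11 16 18)| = 12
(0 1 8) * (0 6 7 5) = [1, 8, 2, 3, 4, 0, 7, 5, 6] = (0 1 8 6 7 5)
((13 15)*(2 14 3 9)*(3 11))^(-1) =((2 14 11 3 9)(13 15))^(-1) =(2 9 3 11 14)(13 15)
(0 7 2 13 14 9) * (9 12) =(0 7 2 13 14 12 9) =[7, 1, 13, 3, 4, 5, 6, 2, 8, 0, 10, 11, 9, 14, 12]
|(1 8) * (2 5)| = |(1 8)(2 5)| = 2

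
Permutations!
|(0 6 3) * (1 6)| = 4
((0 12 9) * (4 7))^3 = ((0 12 9)(4 7))^3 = (12)(4 7)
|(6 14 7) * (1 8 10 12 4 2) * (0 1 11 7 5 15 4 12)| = |(0 1 8 10)(2 11 7 6 14 5 15 4)| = 8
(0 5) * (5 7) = (0 7 5) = [7, 1, 2, 3, 4, 0, 6, 5]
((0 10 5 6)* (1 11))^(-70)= (11)(0 5)(6 10)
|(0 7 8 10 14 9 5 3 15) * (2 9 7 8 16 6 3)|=9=|(0 8 10 14 7 16 6 3 15)(2 9 5)|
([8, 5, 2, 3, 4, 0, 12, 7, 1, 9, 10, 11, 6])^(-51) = (0 8 1 5)(6 12)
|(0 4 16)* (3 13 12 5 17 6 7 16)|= |(0 4 3 13 12 5 17 6 7 16)|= 10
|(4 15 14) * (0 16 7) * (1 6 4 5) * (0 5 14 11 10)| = |(0 16 7 5 1 6 4 15 11 10)| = 10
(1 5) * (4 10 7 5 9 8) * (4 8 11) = (1 9 11 4 10 7 5) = [0, 9, 2, 3, 10, 1, 6, 5, 8, 11, 7, 4]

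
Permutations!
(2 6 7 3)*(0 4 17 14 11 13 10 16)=[4, 1, 6, 2, 17, 5, 7, 3, 8, 9, 16, 13, 12, 10, 11, 15, 0, 14]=(0 4 17 14 11 13 10 16)(2 6 7 3)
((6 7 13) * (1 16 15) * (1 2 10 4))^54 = (16)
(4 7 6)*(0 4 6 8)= [4, 1, 2, 3, 7, 5, 6, 8, 0]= (0 4 7 8)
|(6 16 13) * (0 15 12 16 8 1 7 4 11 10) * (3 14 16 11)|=45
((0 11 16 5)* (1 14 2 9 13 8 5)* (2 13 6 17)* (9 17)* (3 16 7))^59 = (0 5 8 13 14 1 16 3 7 11)(2 17)(6 9)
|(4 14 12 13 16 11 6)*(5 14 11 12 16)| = |(4 11 6)(5 14 16 12 13)| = 15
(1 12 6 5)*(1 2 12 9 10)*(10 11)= (1 9 11 10)(2 12 6 5)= [0, 9, 12, 3, 4, 2, 5, 7, 8, 11, 1, 10, 6]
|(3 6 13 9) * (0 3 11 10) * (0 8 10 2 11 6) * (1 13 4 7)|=6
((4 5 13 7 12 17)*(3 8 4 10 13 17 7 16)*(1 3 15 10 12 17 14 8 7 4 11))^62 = ((1 3 7 17 12 4 5 14 8 11)(10 13 16 15))^62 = (1 7 12 5 8)(3 17 4 14 11)(10 16)(13 15)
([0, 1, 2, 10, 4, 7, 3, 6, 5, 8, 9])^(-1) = (3 6 7 5 8 9 10)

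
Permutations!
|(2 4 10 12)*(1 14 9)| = 12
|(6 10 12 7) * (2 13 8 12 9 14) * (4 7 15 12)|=18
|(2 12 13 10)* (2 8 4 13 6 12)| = 4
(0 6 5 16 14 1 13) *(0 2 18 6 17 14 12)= (0 17 14 1 13 2 18 6 5 16 12)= [17, 13, 18, 3, 4, 16, 5, 7, 8, 9, 10, 11, 0, 2, 1, 15, 12, 14, 6]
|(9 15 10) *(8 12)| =6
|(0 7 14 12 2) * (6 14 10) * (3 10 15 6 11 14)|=|(0 7 15 6 3 10 11 14 12 2)|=10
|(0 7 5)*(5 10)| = 4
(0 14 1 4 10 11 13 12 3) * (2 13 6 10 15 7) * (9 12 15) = [14, 4, 13, 0, 9, 5, 10, 2, 8, 12, 11, 6, 3, 15, 1, 7] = (0 14 1 4 9 12 3)(2 13 15 7)(6 10 11)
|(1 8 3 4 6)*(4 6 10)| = 4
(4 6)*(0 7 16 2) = (0 7 16 2)(4 6) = [7, 1, 0, 3, 6, 5, 4, 16, 8, 9, 10, 11, 12, 13, 14, 15, 2]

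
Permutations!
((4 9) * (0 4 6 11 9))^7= ((0 4)(6 11 9))^7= (0 4)(6 11 9)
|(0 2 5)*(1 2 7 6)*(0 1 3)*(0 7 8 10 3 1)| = 9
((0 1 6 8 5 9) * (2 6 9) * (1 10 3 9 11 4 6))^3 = (0 9 3 10)(1 6 2 4 5 11 8)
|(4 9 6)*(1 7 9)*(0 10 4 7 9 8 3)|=9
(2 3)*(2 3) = (3) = [0, 1, 2, 3]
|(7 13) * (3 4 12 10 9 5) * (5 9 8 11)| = 14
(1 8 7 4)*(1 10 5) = (1 8 7 4 10 5) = [0, 8, 2, 3, 10, 1, 6, 4, 7, 9, 5]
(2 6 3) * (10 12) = (2 6 3)(10 12) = [0, 1, 6, 2, 4, 5, 3, 7, 8, 9, 12, 11, 10]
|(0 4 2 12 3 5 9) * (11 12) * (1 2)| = 9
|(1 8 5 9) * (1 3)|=5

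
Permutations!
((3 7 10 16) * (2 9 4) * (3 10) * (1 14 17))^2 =((1 14 17)(2 9 4)(3 7)(10 16))^2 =(1 17 14)(2 4 9)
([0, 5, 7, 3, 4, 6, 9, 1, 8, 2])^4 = (1 2 6)(5 7 9)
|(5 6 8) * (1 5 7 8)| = |(1 5 6)(7 8)| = 6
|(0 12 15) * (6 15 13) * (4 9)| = |(0 12 13 6 15)(4 9)| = 10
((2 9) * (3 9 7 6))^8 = ((2 7 6 3 9))^8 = (2 3 7 9 6)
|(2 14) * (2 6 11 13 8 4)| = 7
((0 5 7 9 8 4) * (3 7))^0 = (9)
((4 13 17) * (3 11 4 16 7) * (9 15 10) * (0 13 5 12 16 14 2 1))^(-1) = (0 1 2 14 17 13)(3 7 16 12 5 4 11)(9 10 15)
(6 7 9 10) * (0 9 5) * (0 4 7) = (0 9 10 6)(4 7 5) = [9, 1, 2, 3, 7, 4, 0, 5, 8, 10, 6]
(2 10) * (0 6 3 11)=(0 6 3 11)(2 10)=[6, 1, 10, 11, 4, 5, 3, 7, 8, 9, 2, 0]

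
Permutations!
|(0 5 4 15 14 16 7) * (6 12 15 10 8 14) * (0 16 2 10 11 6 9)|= 8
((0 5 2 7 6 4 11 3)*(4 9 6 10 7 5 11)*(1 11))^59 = ((0 1 11 3)(2 5)(6 9)(7 10))^59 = (0 3 11 1)(2 5)(6 9)(7 10)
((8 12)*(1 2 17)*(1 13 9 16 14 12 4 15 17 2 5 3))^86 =((1 5 3)(4 15 17 13 9 16 14 12 8))^86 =(1 3 5)(4 16 15 14 17 12 13 8 9)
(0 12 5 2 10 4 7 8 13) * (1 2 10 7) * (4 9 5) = (0 12 4 1 2 7 8 13)(5 10 9) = [12, 2, 7, 3, 1, 10, 6, 8, 13, 5, 9, 11, 4, 0]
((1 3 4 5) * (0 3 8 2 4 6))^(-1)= ((0 3 6)(1 8 2 4 5))^(-1)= (0 6 3)(1 5 4 2 8)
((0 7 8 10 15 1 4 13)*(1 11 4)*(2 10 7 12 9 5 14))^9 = ((0 12 9 5 14 2 10 15 11 4 13)(7 8))^9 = (0 4 15 2 5 12 13 11 10 14 9)(7 8)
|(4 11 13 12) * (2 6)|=4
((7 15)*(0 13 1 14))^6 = (15)(0 1)(13 14)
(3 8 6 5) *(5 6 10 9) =(3 8 10 9 5) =[0, 1, 2, 8, 4, 3, 6, 7, 10, 5, 9]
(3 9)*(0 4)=[4, 1, 2, 9, 0, 5, 6, 7, 8, 3]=(0 4)(3 9)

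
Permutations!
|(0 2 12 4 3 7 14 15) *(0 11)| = |(0 2 12 4 3 7 14 15 11)| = 9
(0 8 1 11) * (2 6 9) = (0 8 1 11)(2 6 9) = [8, 11, 6, 3, 4, 5, 9, 7, 1, 2, 10, 0]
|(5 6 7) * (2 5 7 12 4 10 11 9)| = 8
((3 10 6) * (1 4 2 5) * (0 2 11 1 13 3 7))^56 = (13)(1 11 4)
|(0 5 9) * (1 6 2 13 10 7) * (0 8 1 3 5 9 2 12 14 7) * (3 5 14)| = 13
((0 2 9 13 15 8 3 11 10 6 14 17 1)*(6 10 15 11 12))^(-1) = ((0 2 9 13 11 15 8 3 12 6 14 17 1))^(-1) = (0 1 17 14 6 12 3 8 15 11 13 9 2)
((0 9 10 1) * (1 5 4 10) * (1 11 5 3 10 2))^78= ((0 9 11 5 4 2 1)(3 10))^78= (0 9 11 5 4 2 1)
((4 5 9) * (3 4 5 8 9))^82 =(3 8 5 4 9)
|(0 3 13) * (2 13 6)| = |(0 3 6 2 13)| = 5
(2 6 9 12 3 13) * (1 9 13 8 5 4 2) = (1 9 12 3 8 5 4 2 6 13) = [0, 9, 6, 8, 2, 4, 13, 7, 5, 12, 10, 11, 3, 1]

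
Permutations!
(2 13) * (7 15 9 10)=(2 13)(7 15 9 10)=[0, 1, 13, 3, 4, 5, 6, 15, 8, 10, 7, 11, 12, 2, 14, 9]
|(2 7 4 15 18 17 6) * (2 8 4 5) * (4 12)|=21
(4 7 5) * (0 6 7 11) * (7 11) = (0 6 11)(4 7 5) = [6, 1, 2, 3, 7, 4, 11, 5, 8, 9, 10, 0]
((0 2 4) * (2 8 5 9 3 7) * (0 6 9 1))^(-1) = (0 1 5 8)(2 7 3 9 6 4)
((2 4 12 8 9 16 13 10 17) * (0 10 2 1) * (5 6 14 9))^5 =((0 10 17 1)(2 4 12 8 5 6 14 9 16 13))^5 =(0 10 17 1)(2 6)(4 14)(5 13)(8 16)(9 12)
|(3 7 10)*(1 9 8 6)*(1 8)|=|(1 9)(3 7 10)(6 8)|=6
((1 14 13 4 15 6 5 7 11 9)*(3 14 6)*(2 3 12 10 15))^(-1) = (1 9 11 7 5 6)(2 4 13 14 3)(10 12 15)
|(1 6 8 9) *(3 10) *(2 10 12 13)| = |(1 6 8 9)(2 10 3 12 13)| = 20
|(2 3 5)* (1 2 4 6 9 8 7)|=9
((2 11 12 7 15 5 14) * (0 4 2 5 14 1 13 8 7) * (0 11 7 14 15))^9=(15)(0 4 2 7)(1 5 14 8 13)(11 12)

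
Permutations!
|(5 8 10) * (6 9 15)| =3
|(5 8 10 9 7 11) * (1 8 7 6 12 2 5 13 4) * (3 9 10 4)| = 9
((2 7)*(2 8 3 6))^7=(2 8 6 7 3)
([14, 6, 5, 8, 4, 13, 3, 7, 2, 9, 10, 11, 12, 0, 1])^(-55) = [13, 14, 8, 6, 4, 2, 1, 7, 3, 9, 10, 11, 12, 5, 0]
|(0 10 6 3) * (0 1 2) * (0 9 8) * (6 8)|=15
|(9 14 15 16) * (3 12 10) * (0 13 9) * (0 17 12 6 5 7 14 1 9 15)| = 12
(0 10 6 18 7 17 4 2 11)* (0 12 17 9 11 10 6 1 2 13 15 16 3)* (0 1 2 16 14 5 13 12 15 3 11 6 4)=(0 4 12 17)(1 16 11 15 14 5 13 3)(2 10)(6 18 7 9)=[4, 16, 10, 1, 12, 13, 18, 9, 8, 6, 2, 15, 17, 3, 5, 14, 11, 0, 7]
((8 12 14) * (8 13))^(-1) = (8 13 14 12)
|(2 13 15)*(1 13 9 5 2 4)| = |(1 13 15 4)(2 9 5)| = 12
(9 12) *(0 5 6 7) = (0 5 6 7)(9 12) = [5, 1, 2, 3, 4, 6, 7, 0, 8, 12, 10, 11, 9]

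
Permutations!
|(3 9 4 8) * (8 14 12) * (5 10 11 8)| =9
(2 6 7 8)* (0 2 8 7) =(8)(0 2 6) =[2, 1, 6, 3, 4, 5, 0, 7, 8]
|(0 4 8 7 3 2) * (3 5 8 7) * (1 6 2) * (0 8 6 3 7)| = 10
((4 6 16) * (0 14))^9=(16)(0 14)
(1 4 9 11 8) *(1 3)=(1 4 9 11 8 3)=[0, 4, 2, 1, 9, 5, 6, 7, 3, 11, 10, 8]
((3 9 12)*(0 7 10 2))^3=((0 7 10 2)(3 9 12))^3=(12)(0 2 10 7)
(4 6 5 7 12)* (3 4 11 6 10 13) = [0, 1, 2, 4, 10, 7, 5, 12, 8, 9, 13, 6, 11, 3] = (3 4 10 13)(5 7 12 11 6)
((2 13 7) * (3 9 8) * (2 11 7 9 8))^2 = (2 9 13)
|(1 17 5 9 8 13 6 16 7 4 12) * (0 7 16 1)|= 28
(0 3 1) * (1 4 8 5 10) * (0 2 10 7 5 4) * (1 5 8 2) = (0 3)(2 10 5 7 8 4) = [3, 1, 10, 0, 2, 7, 6, 8, 4, 9, 5]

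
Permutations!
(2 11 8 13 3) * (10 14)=(2 11 8 13 3)(10 14)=[0, 1, 11, 2, 4, 5, 6, 7, 13, 9, 14, 8, 12, 3, 10]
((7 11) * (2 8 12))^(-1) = ((2 8 12)(7 11))^(-1) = (2 12 8)(7 11)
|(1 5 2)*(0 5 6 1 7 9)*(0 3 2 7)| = 6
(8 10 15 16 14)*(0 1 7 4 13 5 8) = (0 1 7 4 13 5 8 10 15 16 14) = [1, 7, 2, 3, 13, 8, 6, 4, 10, 9, 15, 11, 12, 5, 0, 16, 14]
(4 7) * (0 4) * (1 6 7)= (0 4 1 6 7)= [4, 6, 2, 3, 1, 5, 7, 0]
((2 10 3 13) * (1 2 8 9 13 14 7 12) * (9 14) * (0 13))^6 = (0 1 13 2 8 10 14 3 7 9 12)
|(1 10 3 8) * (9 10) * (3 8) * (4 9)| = |(1 4 9 10 8)| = 5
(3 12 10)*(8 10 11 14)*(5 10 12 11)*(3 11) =(5 10 11 14 8 12) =[0, 1, 2, 3, 4, 10, 6, 7, 12, 9, 11, 14, 5, 13, 8]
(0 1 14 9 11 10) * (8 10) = (0 1 14 9 11 8 10) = [1, 14, 2, 3, 4, 5, 6, 7, 10, 11, 0, 8, 12, 13, 9]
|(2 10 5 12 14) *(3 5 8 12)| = 10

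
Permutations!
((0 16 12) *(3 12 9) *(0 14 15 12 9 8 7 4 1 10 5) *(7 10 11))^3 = (0 10 16 5 8)(1 4 7 11)(3 9) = ((0 16 8 10 5)(1 11 7 4)(3 9)(12 14 15))^3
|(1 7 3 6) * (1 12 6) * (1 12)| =|(1 7 3 12 6)| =5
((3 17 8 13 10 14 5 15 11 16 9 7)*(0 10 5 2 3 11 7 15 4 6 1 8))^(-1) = (0 17 3 2 14 10)(1 6 4 5 13 8)(7 15 9 16 11) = ((0 10 14 2 3 17)(1 8 13 5 4 6)(7 11 16 9 15))^(-1)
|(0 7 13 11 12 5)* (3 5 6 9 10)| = 10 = |(0 7 13 11 12 6 9 10 3 5)|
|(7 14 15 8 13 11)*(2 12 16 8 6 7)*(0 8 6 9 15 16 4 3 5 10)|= |(0 8 13 11 2 12 4 3 5 10)(6 7 14 16)(9 15)|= 20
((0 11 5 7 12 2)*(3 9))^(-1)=((0 11 5 7 12 2)(3 9))^(-1)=(0 2 12 7 5 11)(3 9)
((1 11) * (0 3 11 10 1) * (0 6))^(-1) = (0 6 11 3)(1 10)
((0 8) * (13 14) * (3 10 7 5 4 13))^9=((0 8)(3 10 7 5 4 13 14))^9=(0 8)(3 7 4 14 10 5 13)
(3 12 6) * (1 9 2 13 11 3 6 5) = [0, 9, 13, 12, 4, 1, 6, 7, 8, 2, 10, 3, 5, 11] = (1 9 2 13 11 3 12 5)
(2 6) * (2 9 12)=(2 6 9 12)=[0, 1, 6, 3, 4, 5, 9, 7, 8, 12, 10, 11, 2]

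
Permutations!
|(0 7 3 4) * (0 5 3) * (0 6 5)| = 6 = |(0 7 6 5 3 4)|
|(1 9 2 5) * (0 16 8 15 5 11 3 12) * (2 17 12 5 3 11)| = |(0 16 8 15 3 5 1 9 17 12)| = 10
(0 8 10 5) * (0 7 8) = (5 7 8 10) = [0, 1, 2, 3, 4, 7, 6, 8, 10, 9, 5]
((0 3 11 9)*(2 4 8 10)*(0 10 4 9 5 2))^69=(0 10 9 2 5 11 3)(4 8)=((0 3 11 5 2 9 10)(4 8))^69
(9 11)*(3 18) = (3 18)(9 11) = [0, 1, 2, 18, 4, 5, 6, 7, 8, 11, 10, 9, 12, 13, 14, 15, 16, 17, 3]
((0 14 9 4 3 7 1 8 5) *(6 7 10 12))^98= (0 9 3 12 7 8)(1 5 14 4 10 6)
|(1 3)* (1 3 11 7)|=|(1 11 7)|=3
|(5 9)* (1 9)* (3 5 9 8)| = |(9)(1 8 3 5)| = 4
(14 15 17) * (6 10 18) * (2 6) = (2 6 10 18)(14 15 17) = [0, 1, 6, 3, 4, 5, 10, 7, 8, 9, 18, 11, 12, 13, 15, 17, 16, 14, 2]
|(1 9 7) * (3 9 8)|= |(1 8 3 9 7)|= 5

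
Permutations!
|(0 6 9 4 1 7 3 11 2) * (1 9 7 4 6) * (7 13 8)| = 11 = |(0 1 4 9 6 13 8 7 3 11 2)|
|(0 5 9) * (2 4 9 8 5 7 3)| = 6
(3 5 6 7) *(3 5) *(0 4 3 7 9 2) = (0 4 3 7 5 6 9 2) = [4, 1, 0, 7, 3, 6, 9, 5, 8, 2]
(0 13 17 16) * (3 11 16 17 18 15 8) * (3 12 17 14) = (0 13 18 15 8 12 17 14 3 11 16) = [13, 1, 2, 11, 4, 5, 6, 7, 12, 9, 10, 16, 17, 18, 3, 8, 0, 14, 15]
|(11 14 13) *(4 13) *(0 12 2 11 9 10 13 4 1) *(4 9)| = 12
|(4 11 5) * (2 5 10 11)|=6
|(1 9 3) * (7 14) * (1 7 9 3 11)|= |(1 3 7 14 9 11)|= 6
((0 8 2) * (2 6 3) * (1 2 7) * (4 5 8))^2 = (0 5 6 7 2 4 8 3 1)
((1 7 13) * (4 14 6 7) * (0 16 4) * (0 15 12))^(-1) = ((0 16 4 14 6 7 13 1 15 12))^(-1) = (0 12 15 1 13 7 6 14 4 16)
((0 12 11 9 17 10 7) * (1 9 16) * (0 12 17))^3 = ((0 17 10 7 12 11 16 1 9))^3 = (0 7 16)(1 17 12)(9 10 11)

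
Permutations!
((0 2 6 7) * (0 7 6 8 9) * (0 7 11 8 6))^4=(11)(0 2 6)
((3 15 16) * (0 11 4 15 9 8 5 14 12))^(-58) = (0 5 3 4 12 8 16 11 14 9 15)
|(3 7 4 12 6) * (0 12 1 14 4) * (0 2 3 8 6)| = |(0 12)(1 14 4)(2 3 7)(6 8)| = 6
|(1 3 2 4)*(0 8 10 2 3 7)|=7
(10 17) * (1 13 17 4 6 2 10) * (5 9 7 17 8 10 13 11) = [0, 11, 13, 3, 6, 9, 2, 17, 10, 7, 4, 5, 12, 8, 14, 15, 16, 1] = (1 11 5 9 7 17)(2 13 8 10 4 6)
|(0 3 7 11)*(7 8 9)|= 6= |(0 3 8 9 7 11)|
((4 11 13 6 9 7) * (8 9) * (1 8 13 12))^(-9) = ((1 8 9 7 4 11 12)(6 13))^(-9) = (1 11 7 8 12 4 9)(6 13)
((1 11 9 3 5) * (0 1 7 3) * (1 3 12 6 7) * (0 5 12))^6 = (0 3 12 6 7)(1 9)(5 11)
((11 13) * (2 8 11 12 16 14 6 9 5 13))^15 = (5 13 12 16 14 6 9)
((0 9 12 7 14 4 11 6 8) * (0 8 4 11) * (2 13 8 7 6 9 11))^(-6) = (2 14 7 8 13)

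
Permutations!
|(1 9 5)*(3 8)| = |(1 9 5)(3 8)| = 6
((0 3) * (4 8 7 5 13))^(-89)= ((0 3)(4 8 7 5 13))^(-89)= (0 3)(4 8 7 5 13)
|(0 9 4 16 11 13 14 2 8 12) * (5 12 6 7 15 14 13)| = |(0 9 4 16 11 5 12)(2 8 6 7 15 14)| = 42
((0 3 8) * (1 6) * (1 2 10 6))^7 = (0 3 8)(2 10 6)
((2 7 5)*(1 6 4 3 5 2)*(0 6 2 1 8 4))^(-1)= (0 6)(1 7 2)(3 4 8 5)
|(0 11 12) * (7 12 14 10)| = 6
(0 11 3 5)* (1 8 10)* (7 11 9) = (0 9 7 11 3 5)(1 8 10) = [9, 8, 2, 5, 4, 0, 6, 11, 10, 7, 1, 3]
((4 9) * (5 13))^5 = ((4 9)(5 13))^5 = (4 9)(5 13)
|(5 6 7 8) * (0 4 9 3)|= 4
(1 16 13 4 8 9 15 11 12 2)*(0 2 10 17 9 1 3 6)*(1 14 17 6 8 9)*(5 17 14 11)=(0 2 3 8 11 12 10 6)(1 16 13 4 9 15 5 17)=[2, 16, 3, 8, 9, 17, 0, 7, 11, 15, 6, 12, 10, 4, 14, 5, 13, 1]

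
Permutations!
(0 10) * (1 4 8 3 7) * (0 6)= (0 10 6)(1 4 8 3 7)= [10, 4, 2, 7, 8, 5, 0, 1, 3, 9, 6]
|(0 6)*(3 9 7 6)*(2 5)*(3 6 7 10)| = |(0 6)(2 5)(3 9 10)| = 6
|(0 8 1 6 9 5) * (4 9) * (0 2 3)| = 9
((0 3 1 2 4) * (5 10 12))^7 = (0 1 4 3 2)(5 10 12) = ((0 3 1 2 4)(5 10 12))^7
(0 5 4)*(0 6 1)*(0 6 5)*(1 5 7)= (1 6 5 4 7)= [0, 6, 2, 3, 7, 4, 5, 1]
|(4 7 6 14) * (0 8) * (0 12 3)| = 4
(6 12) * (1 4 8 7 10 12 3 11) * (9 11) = (1 4 8 7 10 12 6 3 9 11) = [0, 4, 2, 9, 8, 5, 3, 10, 7, 11, 12, 1, 6]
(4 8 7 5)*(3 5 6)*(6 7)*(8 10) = (3 5 4 10 8 6) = [0, 1, 2, 5, 10, 4, 3, 7, 6, 9, 8]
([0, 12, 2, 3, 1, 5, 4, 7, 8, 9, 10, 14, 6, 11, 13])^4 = (11 14 13)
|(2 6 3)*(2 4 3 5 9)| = 4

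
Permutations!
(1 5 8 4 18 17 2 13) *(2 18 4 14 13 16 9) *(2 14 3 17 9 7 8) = [0, 5, 16, 17, 4, 2, 6, 8, 3, 14, 10, 11, 12, 1, 13, 15, 7, 18, 9] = (1 5 2 16 7 8 3 17 18 9 14 13)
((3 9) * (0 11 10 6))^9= (0 11 10 6)(3 9)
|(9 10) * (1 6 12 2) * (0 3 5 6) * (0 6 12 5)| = 10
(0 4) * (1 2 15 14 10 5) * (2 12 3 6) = [4, 12, 15, 6, 0, 1, 2, 7, 8, 9, 5, 11, 3, 13, 10, 14] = (0 4)(1 12 3 6 2 15 14 10 5)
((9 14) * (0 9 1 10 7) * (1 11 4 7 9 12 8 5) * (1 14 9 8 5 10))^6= ((0 12 5 14 11 4 7)(8 10))^6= (0 7 4 11 14 5 12)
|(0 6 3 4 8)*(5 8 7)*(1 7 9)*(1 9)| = 8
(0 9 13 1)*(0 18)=(0 9 13 1 18)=[9, 18, 2, 3, 4, 5, 6, 7, 8, 13, 10, 11, 12, 1, 14, 15, 16, 17, 0]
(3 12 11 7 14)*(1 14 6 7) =(1 14 3 12 11)(6 7) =[0, 14, 2, 12, 4, 5, 7, 6, 8, 9, 10, 1, 11, 13, 3]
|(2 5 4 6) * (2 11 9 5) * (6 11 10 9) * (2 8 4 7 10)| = |(2 8 4 11 6)(5 7 10 9)| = 20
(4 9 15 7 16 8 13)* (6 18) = (4 9 15 7 16 8 13)(6 18) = [0, 1, 2, 3, 9, 5, 18, 16, 13, 15, 10, 11, 12, 4, 14, 7, 8, 17, 6]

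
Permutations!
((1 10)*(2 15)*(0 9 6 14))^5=((0 9 6 14)(1 10)(2 15))^5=(0 9 6 14)(1 10)(2 15)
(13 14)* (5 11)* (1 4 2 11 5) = (1 4 2 11)(13 14) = [0, 4, 11, 3, 2, 5, 6, 7, 8, 9, 10, 1, 12, 14, 13]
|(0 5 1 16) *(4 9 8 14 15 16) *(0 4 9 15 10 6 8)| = 12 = |(0 5 1 9)(4 15 16)(6 8 14 10)|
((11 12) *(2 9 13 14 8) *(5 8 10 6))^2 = ((2 9 13 14 10 6 5 8)(11 12))^2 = (2 13 10 5)(6 8 9 14)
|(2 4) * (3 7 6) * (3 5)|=|(2 4)(3 7 6 5)|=4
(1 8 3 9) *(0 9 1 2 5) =(0 9 2 5)(1 8 3) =[9, 8, 5, 1, 4, 0, 6, 7, 3, 2]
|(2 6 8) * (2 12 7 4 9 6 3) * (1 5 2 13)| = |(1 5 2 3 13)(4 9 6 8 12 7)| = 30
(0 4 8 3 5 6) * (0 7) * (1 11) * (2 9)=[4, 11, 9, 5, 8, 6, 7, 0, 3, 2, 10, 1]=(0 4 8 3 5 6 7)(1 11)(2 9)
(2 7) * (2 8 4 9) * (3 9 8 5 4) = (2 7 5 4 8 3 9) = [0, 1, 7, 9, 8, 4, 6, 5, 3, 2]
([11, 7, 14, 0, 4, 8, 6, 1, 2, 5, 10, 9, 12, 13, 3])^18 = (0 9 8 14)(2 3 11 5)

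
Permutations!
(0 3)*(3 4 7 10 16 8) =(0 4 7 10 16 8 3) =[4, 1, 2, 0, 7, 5, 6, 10, 3, 9, 16, 11, 12, 13, 14, 15, 8]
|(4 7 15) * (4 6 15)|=2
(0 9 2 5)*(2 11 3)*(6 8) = (0 9 11 3 2 5)(6 8) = [9, 1, 5, 2, 4, 0, 8, 7, 6, 11, 10, 3]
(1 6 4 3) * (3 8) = (1 6 4 8 3) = [0, 6, 2, 1, 8, 5, 4, 7, 3]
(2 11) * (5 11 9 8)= [0, 1, 9, 3, 4, 11, 6, 7, 5, 8, 10, 2]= (2 9 8 5 11)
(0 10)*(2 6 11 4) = (0 10)(2 6 11 4) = [10, 1, 6, 3, 2, 5, 11, 7, 8, 9, 0, 4]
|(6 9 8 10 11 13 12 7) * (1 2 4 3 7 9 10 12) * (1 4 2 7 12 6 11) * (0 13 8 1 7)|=|(0 13 4 3 12 9 1)(6 10 7 11 8)|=35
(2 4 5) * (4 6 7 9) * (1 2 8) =(1 2 6 7 9 4 5 8) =[0, 2, 6, 3, 5, 8, 7, 9, 1, 4]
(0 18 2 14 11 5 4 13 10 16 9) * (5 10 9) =(0 18 2 14 11 10 16 5 4 13 9) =[18, 1, 14, 3, 13, 4, 6, 7, 8, 0, 16, 10, 12, 9, 11, 15, 5, 17, 2]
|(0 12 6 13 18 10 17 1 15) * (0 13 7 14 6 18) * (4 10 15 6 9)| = |(0 12 18 15 13)(1 6 7 14 9 4 10 17)| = 40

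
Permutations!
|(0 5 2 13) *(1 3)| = |(0 5 2 13)(1 3)| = 4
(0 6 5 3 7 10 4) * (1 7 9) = (0 6 5 3 9 1 7 10 4) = [6, 7, 2, 9, 0, 3, 5, 10, 8, 1, 4]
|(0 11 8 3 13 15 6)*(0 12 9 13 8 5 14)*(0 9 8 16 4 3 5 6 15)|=|(0 11 6 12 8 5 14 9 13)(3 16 4)|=9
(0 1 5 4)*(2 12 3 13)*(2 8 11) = [1, 5, 12, 13, 0, 4, 6, 7, 11, 9, 10, 2, 3, 8] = (0 1 5 4)(2 12 3 13 8 11)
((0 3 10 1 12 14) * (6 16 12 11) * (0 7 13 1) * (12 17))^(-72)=(17)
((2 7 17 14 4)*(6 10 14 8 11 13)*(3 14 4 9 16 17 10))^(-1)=(2 4 10 7)(3 6 13 11 8 17 16 9 14)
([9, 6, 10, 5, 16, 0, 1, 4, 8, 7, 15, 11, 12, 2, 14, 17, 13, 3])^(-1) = (0 5 3 17 15 10 2 13 16 4 7 9)(1 6)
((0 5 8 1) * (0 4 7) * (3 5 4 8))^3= (1 8)(3 5)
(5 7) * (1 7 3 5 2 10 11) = (1 7 2 10 11)(3 5) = [0, 7, 10, 5, 4, 3, 6, 2, 8, 9, 11, 1]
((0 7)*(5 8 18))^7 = ((0 7)(5 8 18))^7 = (0 7)(5 8 18)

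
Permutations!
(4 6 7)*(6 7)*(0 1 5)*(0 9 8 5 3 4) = (0 1 3 4 7)(5 9 8) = [1, 3, 2, 4, 7, 9, 6, 0, 5, 8]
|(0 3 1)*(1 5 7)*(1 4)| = 6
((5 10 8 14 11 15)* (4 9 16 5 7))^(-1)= (4 7 15 11 14 8 10 5 16 9)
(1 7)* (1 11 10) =[0, 7, 2, 3, 4, 5, 6, 11, 8, 9, 1, 10] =(1 7 11 10)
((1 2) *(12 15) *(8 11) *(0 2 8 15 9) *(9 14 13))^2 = (0 1 11 12 13)(2 8 15 14 9)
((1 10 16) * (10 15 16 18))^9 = ((1 15 16)(10 18))^9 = (10 18)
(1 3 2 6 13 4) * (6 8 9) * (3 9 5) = (1 9 6 13 4)(2 8 5 3) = [0, 9, 8, 2, 1, 3, 13, 7, 5, 6, 10, 11, 12, 4]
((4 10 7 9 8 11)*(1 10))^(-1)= ((1 10 7 9 8 11 4))^(-1)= (1 4 11 8 9 7 10)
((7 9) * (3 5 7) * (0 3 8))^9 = (0 7)(3 9)(5 8)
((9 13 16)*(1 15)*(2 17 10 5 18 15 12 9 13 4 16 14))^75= ((1 12 9 4 16 13 14 2 17 10 5 18 15))^75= (1 5 2 16 12 18 17 13 9 15 10 14 4)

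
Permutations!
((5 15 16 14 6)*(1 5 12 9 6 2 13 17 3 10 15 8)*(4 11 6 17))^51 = (2 14 16 15 10 3 17 9 12 6 11 4 13)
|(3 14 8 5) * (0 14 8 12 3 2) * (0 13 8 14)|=12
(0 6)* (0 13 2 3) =(0 6 13 2 3) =[6, 1, 3, 0, 4, 5, 13, 7, 8, 9, 10, 11, 12, 2]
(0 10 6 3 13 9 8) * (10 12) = (0 12 10 6 3 13 9 8) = [12, 1, 2, 13, 4, 5, 3, 7, 0, 8, 6, 11, 10, 9]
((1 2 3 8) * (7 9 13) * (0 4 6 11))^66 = (13)(0 6)(1 3)(2 8)(4 11)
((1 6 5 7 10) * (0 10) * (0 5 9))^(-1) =((0 10 1 6 9)(5 7))^(-1) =(0 9 6 1 10)(5 7)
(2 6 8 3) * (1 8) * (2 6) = [0, 8, 2, 6, 4, 5, 1, 7, 3] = (1 8 3 6)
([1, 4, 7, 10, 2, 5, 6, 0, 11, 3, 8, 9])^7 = (0 4 7 1 2)(3 8 9 10 11)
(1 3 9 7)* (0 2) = (0 2)(1 3 9 7) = [2, 3, 0, 9, 4, 5, 6, 1, 8, 7]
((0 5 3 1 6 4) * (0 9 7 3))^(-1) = ((0 5)(1 6 4 9 7 3))^(-1) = (0 5)(1 3 7 9 4 6)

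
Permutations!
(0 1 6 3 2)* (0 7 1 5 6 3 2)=(0 5 6 2 7 1 3)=[5, 3, 7, 0, 4, 6, 2, 1]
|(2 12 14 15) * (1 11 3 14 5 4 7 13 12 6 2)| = 10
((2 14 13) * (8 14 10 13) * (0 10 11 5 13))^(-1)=(0 10)(2 13 5 11)(8 14)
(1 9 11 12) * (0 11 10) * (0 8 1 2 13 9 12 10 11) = (1 12 2 13 9 11 10 8) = [0, 12, 13, 3, 4, 5, 6, 7, 1, 11, 8, 10, 2, 9]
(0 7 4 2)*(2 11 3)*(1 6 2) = (0 7 4 11 3 1 6 2) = [7, 6, 0, 1, 11, 5, 2, 4, 8, 9, 10, 3]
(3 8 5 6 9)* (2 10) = (2 10)(3 8 5 6 9) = [0, 1, 10, 8, 4, 6, 9, 7, 5, 3, 2]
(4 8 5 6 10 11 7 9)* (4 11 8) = (5 6 10 8)(7 9 11) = [0, 1, 2, 3, 4, 6, 10, 9, 5, 11, 8, 7]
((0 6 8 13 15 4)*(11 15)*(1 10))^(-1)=((0 6 8 13 11 15 4)(1 10))^(-1)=(0 4 15 11 13 8 6)(1 10)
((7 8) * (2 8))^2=(2 7 8)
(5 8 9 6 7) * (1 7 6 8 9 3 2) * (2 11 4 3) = (1 7 5 9 8 2)(3 11 4) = [0, 7, 1, 11, 3, 9, 6, 5, 2, 8, 10, 4]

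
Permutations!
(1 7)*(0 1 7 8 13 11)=(0 1 8 13 11)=[1, 8, 2, 3, 4, 5, 6, 7, 13, 9, 10, 0, 12, 11]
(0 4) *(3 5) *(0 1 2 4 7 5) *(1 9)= (0 7 5 3)(1 2 4 9)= [7, 2, 4, 0, 9, 3, 6, 5, 8, 1]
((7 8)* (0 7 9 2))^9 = ((0 7 8 9 2))^9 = (0 2 9 8 7)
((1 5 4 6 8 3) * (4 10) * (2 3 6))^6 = (10)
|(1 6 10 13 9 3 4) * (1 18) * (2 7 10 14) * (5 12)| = 22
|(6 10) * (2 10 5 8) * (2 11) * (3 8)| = |(2 10 6 5 3 8 11)| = 7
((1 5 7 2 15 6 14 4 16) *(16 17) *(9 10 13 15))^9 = (1 14 10 5 4 13 7 17 15 2 16 6 9)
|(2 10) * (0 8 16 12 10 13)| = 7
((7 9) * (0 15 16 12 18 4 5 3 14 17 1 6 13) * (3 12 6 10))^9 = (0 13 6 16 15)(1 17 14 3 10)(4 5 12 18)(7 9)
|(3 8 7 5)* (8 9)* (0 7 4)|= |(0 7 5 3 9 8 4)|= 7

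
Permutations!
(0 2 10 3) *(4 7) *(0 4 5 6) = (0 2 10 3 4 7 5 6) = [2, 1, 10, 4, 7, 6, 0, 5, 8, 9, 3]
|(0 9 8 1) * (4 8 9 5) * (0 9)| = |(0 5 4 8 1 9)| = 6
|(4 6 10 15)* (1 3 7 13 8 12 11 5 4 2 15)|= 22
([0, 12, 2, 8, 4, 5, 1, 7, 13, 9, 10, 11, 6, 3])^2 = (1 6 12)(3 13 8)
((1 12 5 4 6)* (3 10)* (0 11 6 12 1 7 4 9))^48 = ((0 11 6 7 4 12 5 9)(3 10))^48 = (12)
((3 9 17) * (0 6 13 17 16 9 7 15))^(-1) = ((0 6 13 17 3 7 15)(9 16))^(-1) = (0 15 7 3 17 13 6)(9 16)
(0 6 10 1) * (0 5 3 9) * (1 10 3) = [6, 5, 2, 9, 4, 1, 3, 7, 8, 0, 10] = (10)(0 6 3 9)(1 5)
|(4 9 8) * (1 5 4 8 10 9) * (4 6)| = |(1 5 6 4)(9 10)| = 4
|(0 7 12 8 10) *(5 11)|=10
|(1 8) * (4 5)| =|(1 8)(4 5)| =2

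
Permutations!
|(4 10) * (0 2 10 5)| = |(0 2 10 4 5)| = 5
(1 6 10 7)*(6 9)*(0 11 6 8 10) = [11, 9, 2, 3, 4, 5, 0, 1, 10, 8, 7, 6] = (0 11 6)(1 9 8 10 7)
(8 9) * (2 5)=(2 5)(8 9)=[0, 1, 5, 3, 4, 2, 6, 7, 9, 8]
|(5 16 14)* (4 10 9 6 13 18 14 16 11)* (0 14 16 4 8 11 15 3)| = |(0 14 5 15 3)(4 10 9 6 13 18 16)(8 11)| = 70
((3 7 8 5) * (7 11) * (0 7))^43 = ((0 7 8 5 3 11))^43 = (0 7 8 5 3 11)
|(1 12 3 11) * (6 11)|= 5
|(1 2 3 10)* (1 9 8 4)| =|(1 2 3 10 9 8 4)| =7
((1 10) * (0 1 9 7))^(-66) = ((0 1 10 9 7))^(-66) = (0 7 9 10 1)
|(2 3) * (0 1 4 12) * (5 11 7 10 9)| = |(0 1 4 12)(2 3)(5 11 7 10 9)| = 20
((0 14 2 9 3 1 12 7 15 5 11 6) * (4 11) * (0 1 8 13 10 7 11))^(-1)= ((0 14 2 9 3 8 13 10 7 15 5 4)(1 12 11 6))^(-1)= (0 4 5 15 7 10 13 8 3 9 2 14)(1 6 11 12)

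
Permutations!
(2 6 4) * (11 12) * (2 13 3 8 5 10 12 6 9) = (2 9)(3 8 5 10 12 11 6 4 13) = [0, 1, 9, 8, 13, 10, 4, 7, 5, 2, 12, 6, 11, 3]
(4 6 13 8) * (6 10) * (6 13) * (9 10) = (4 9 10 13 8) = [0, 1, 2, 3, 9, 5, 6, 7, 4, 10, 13, 11, 12, 8]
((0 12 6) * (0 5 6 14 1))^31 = (0 1 14 12)(5 6) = ((0 12 14 1)(5 6))^31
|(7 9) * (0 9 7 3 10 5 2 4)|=|(0 9 3 10 5 2 4)|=7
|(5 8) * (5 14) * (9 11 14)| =5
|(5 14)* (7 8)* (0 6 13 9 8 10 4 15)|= |(0 6 13 9 8 7 10 4 15)(5 14)|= 18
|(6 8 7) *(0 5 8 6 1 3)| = 6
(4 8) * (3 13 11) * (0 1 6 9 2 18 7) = (0 1 6 9 2 18 7)(3 13 11)(4 8) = [1, 6, 18, 13, 8, 5, 9, 0, 4, 2, 10, 3, 12, 11, 14, 15, 16, 17, 7]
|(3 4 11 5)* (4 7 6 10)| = 7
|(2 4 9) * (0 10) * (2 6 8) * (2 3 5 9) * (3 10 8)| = |(0 8 10)(2 4)(3 5 9 6)| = 12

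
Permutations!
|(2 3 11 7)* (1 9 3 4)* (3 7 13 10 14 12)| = 30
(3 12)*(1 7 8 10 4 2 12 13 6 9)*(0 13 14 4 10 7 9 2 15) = (0 13 6 2 12 3 14 4 15)(1 9)(7 8) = [13, 9, 12, 14, 15, 5, 2, 8, 7, 1, 10, 11, 3, 6, 4, 0]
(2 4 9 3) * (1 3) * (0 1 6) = (0 1 3 2 4 9 6) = [1, 3, 4, 2, 9, 5, 0, 7, 8, 6]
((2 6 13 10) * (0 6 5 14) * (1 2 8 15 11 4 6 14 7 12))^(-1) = (0 14)(1 12 7 5 2)(4 11 15 8 10 13 6)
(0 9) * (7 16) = (0 9)(7 16) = [9, 1, 2, 3, 4, 5, 6, 16, 8, 0, 10, 11, 12, 13, 14, 15, 7]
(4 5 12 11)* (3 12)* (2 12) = (2 12 11 4 5 3) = [0, 1, 12, 2, 5, 3, 6, 7, 8, 9, 10, 4, 11]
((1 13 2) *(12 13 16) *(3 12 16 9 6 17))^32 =((1 9 6 17 3 12 13 2))^32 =(17)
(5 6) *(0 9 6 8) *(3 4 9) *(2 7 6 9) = (9)(0 3 4 2 7 6 5 8) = [3, 1, 7, 4, 2, 8, 5, 6, 0, 9]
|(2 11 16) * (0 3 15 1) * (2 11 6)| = |(0 3 15 1)(2 6)(11 16)| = 4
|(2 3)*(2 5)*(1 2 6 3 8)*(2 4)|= 12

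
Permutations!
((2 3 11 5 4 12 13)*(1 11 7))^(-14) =(1 12 7 4 3 5 2 11 13)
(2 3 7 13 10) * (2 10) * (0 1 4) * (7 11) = [1, 4, 3, 11, 0, 5, 6, 13, 8, 9, 10, 7, 12, 2] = (0 1 4)(2 3 11 7 13)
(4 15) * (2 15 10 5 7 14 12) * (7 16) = (2 15 4 10 5 16 7 14 12) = [0, 1, 15, 3, 10, 16, 6, 14, 8, 9, 5, 11, 2, 13, 12, 4, 7]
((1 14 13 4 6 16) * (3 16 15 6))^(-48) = ((1 14 13 4 3 16)(6 15))^(-48) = (16)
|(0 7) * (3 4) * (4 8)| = 6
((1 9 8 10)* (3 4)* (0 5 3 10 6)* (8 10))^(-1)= (0 6 8 4 3 5)(1 10 9)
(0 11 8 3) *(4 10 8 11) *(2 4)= (11)(0 2 4 10 8 3)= [2, 1, 4, 0, 10, 5, 6, 7, 3, 9, 8, 11]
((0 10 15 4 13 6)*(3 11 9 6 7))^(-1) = (0 6 9 11 3 7 13 4 15 10)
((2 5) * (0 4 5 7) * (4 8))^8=((0 8 4 5 2 7))^8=(0 4 2)(5 7 8)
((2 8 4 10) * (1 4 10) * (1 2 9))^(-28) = (1 2 10)(4 8 9)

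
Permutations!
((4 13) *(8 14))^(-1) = (4 13)(8 14)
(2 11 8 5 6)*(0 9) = (0 9)(2 11 8 5 6) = [9, 1, 11, 3, 4, 6, 2, 7, 5, 0, 10, 8]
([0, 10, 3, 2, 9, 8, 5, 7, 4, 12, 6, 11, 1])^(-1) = (1 12 9 4 8 5 6 10)(2 3)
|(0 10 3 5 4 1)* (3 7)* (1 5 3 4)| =|(0 10 7 4 5 1)| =6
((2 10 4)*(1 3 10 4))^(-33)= (10)(2 4)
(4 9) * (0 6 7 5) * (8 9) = (0 6 7 5)(4 8 9) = [6, 1, 2, 3, 8, 0, 7, 5, 9, 4]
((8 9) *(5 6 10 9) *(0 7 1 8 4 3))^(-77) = ((0 7 1 8 5 6 10 9 4 3))^(-77) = (0 8 10 3 1 6 4 7 5 9)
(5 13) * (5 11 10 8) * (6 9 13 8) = (5 8)(6 9 13 11 10) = [0, 1, 2, 3, 4, 8, 9, 7, 5, 13, 6, 10, 12, 11]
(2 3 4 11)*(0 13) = (0 13)(2 3 4 11) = [13, 1, 3, 4, 11, 5, 6, 7, 8, 9, 10, 2, 12, 0]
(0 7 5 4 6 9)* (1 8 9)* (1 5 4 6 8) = (0 7 4 8 9)(5 6) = [7, 1, 2, 3, 8, 6, 5, 4, 9, 0]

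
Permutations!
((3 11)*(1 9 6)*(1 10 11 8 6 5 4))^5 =((1 9 5 4)(3 8 6 10 11))^5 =(11)(1 9 5 4)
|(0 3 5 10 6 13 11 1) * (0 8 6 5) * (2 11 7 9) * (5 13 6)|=18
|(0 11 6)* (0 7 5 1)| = |(0 11 6 7 5 1)| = 6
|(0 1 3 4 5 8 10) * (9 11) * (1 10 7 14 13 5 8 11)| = 10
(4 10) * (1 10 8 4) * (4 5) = (1 10)(4 8 5) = [0, 10, 2, 3, 8, 4, 6, 7, 5, 9, 1]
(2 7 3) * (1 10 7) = (1 10 7 3 2) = [0, 10, 1, 2, 4, 5, 6, 3, 8, 9, 7]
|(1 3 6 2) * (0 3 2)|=|(0 3 6)(1 2)|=6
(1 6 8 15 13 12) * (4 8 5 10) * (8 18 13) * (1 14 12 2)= (1 6 5 10 4 18 13 2)(8 15)(12 14)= [0, 6, 1, 3, 18, 10, 5, 7, 15, 9, 4, 11, 14, 2, 12, 8, 16, 17, 13]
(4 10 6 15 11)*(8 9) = (4 10 6 15 11)(8 9) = [0, 1, 2, 3, 10, 5, 15, 7, 9, 8, 6, 4, 12, 13, 14, 11]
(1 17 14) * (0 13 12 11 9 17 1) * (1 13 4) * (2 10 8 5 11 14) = [4, 13, 10, 3, 1, 11, 6, 7, 5, 17, 8, 9, 14, 12, 0, 15, 16, 2] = (0 4 1 13 12 14)(2 10 8 5 11 9 17)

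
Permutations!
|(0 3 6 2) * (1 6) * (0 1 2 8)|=|(0 3 2 1 6 8)|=6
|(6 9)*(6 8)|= |(6 9 8)|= 3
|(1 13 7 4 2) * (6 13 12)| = |(1 12 6 13 7 4 2)| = 7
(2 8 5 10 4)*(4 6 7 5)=(2 8 4)(5 10 6 7)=[0, 1, 8, 3, 2, 10, 7, 5, 4, 9, 6]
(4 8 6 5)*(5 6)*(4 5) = [0, 1, 2, 3, 8, 5, 6, 7, 4] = (4 8)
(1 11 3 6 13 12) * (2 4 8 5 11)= (1 2 4 8 5 11 3 6 13 12)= [0, 2, 4, 6, 8, 11, 13, 7, 5, 9, 10, 3, 1, 12]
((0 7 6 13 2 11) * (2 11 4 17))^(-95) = (2 4 17)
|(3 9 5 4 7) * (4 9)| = 6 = |(3 4 7)(5 9)|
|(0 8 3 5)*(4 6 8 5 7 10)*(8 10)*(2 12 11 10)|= |(0 5)(2 12 11 10 4 6)(3 7 8)|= 6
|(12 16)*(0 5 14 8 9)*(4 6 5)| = |(0 4 6 5 14 8 9)(12 16)| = 14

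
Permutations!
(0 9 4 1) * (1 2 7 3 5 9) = [1, 0, 7, 5, 2, 9, 6, 3, 8, 4] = (0 1)(2 7 3 5 9 4)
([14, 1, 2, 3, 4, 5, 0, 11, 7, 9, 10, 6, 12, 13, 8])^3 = [7, 1, 2, 3, 4, 5, 8, 0, 6, 9, 10, 14, 12, 13, 11]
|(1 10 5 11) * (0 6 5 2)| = |(0 6 5 11 1 10 2)| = 7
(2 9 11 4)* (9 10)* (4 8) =(2 10 9 11 8 4) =[0, 1, 10, 3, 2, 5, 6, 7, 4, 11, 9, 8]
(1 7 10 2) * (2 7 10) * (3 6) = (1 10 7 2)(3 6) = [0, 10, 1, 6, 4, 5, 3, 2, 8, 9, 7]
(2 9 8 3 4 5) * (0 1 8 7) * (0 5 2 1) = (1 8 3 4 2 9 7 5) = [0, 8, 9, 4, 2, 1, 6, 5, 3, 7]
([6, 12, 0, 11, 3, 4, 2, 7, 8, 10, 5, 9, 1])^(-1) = (0 2 6)(1 12)(3 4 5 10 9 11)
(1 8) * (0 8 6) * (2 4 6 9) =(0 8 1 9 2 4 6) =[8, 9, 4, 3, 6, 5, 0, 7, 1, 2]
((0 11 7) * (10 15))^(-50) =(15)(0 11 7)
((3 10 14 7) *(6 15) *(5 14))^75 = ((3 10 5 14 7)(6 15))^75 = (6 15)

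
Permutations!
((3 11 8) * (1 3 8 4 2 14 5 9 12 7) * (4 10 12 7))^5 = ((1 3 11 10 12 4 2 14 5 9 7))^5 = (1 4 7 12 9 10 5 11 14 3 2)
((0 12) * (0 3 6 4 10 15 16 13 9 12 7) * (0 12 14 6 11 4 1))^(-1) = ((0 7 12 3 11 4 10 15 16 13 9 14 6 1))^(-1) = (0 1 6 14 9 13 16 15 10 4 11 3 12 7)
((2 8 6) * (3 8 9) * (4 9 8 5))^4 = (9)(2 8 6)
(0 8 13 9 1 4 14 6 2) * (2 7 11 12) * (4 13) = (0 8 4 14 6 7 11 12 2)(1 13 9) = [8, 13, 0, 3, 14, 5, 7, 11, 4, 1, 10, 12, 2, 9, 6]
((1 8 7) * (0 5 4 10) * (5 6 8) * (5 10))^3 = ((0 6 8 7 1 10)(4 5))^3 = (0 7)(1 6)(4 5)(8 10)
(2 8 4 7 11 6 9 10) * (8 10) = (2 10)(4 7 11 6 9 8) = [0, 1, 10, 3, 7, 5, 9, 11, 4, 8, 2, 6]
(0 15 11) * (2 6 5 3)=(0 15 11)(2 6 5 3)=[15, 1, 6, 2, 4, 3, 5, 7, 8, 9, 10, 0, 12, 13, 14, 11]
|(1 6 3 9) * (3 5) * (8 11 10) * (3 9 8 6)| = 8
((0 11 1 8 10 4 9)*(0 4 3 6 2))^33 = ((0 11 1 8 10 3 6 2)(4 9))^33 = (0 11 1 8 10 3 6 2)(4 9)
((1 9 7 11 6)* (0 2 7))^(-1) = ((0 2 7 11 6 1 9))^(-1) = (0 9 1 6 11 7 2)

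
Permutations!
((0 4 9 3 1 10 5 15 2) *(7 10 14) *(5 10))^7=((0 4 9 3 1 14 7 5 15 2))^7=(0 5 1 4 15 14 9 2 7 3)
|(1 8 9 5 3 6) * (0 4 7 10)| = |(0 4 7 10)(1 8 9 5 3 6)| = 12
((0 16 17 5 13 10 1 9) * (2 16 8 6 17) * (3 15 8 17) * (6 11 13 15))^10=(17)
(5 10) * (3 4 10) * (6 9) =(3 4 10 5)(6 9) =[0, 1, 2, 4, 10, 3, 9, 7, 8, 6, 5]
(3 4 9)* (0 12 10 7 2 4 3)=(0 12 10 7 2 4 9)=[12, 1, 4, 3, 9, 5, 6, 2, 8, 0, 7, 11, 10]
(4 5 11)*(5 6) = (4 6 5 11) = [0, 1, 2, 3, 6, 11, 5, 7, 8, 9, 10, 4]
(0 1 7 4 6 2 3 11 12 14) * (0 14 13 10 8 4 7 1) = (14)(2 3 11 12 13 10 8 4 6) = [0, 1, 3, 11, 6, 5, 2, 7, 4, 9, 8, 12, 13, 10, 14]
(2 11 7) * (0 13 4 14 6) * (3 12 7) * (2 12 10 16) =(0 13 4 14 6)(2 11 3 10 16)(7 12) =[13, 1, 11, 10, 14, 5, 0, 12, 8, 9, 16, 3, 7, 4, 6, 15, 2]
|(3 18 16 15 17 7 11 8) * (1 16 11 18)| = 9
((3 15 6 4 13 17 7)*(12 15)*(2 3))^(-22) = ((2 3 12 15 6 4 13 17 7))^(-22) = (2 4 3 13 12 17 15 7 6)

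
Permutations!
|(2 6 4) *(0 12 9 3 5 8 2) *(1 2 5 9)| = 6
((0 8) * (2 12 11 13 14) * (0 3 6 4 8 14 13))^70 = ((0 14 2 12 11)(3 6 4 8))^70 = (14)(3 4)(6 8)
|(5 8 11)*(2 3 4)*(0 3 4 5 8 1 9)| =|(0 3 5 1 9)(2 4)(8 11)| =10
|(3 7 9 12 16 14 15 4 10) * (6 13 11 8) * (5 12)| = |(3 7 9 5 12 16 14 15 4 10)(6 13 11 8)| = 20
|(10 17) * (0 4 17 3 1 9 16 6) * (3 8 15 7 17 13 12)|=|(0 4 13 12 3 1 9 16 6)(7 17 10 8 15)|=45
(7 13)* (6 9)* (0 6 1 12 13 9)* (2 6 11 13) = [11, 12, 6, 3, 4, 5, 0, 9, 8, 1, 10, 13, 2, 7] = (0 11 13 7 9 1 12 2 6)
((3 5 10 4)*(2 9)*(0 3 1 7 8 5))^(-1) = ((0 3)(1 7 8 5 10 4)(2 9))^(-1) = (0 3)(1 4 10 5 8 7)(2 9)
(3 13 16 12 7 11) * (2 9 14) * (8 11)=(2 9 14)(3 13 16 12 7 8 11)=[0, 1, 9, 13, 4, 5, 6, 8, 11, 14, 10, 3, 7, 16, 2, 15, 12]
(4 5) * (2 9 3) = (2 9 3)(4 5) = [0, 1, 9, 2, 5, 4, 6, 7, 8, 3]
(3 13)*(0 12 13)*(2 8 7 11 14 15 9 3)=[12, 1, 8, 0, 4, 5, 6, 11, 7, 3, 10, 14, 13, 2, 15, 9]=(0 12 13 2 8 7 11 14 15 9 3)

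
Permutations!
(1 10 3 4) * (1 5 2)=[0, 10, 1, 4, 5, 2, 6, 7, 8, 9, 3]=(1 10 3 4 5 2)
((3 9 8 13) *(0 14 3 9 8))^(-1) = (0 9 13 8 3 14)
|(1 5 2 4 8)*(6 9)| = 10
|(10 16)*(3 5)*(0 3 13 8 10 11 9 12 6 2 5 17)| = |(0 3 17)(2 5 13 8 10 16 11 9 12 6)| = 30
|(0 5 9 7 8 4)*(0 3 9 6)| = 15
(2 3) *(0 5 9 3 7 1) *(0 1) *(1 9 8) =(0 5 8 1 9 3 2 7) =[5, 9, 7, 2, 4, 8, 6, 0, 1, 3]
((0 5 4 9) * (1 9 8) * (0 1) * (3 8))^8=((0 5 4 3 8)(1 9))^8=(9)(0 3 5 8 4)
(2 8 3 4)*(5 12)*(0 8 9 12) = (0 8 3 4 2 9 12 5) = [8, 1, 9, 4, 2, 0, 6, 7, 3, 12, 10, 11, 5]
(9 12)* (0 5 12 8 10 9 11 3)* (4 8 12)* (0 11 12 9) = (12)(0 5 4 8 10)(3 11) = [5, 1, 2, 11, 8, 4, 6, 7, 10, 9, 0, 3, 12]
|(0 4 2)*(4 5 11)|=|(0 5 11 4 2)|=5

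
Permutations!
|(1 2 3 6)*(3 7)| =|(1 2 7 3 6)| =5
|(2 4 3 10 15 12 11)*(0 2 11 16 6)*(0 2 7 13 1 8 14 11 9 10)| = 16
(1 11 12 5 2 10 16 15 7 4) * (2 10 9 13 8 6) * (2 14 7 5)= (1 11 12 2 9 13 8 6 14 7 4)(5 10 16 15)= [0, 11, 9, 3, 1, 10, 14, 4, 6, 13, 16, 12, 2, 8, 7, 5, 15]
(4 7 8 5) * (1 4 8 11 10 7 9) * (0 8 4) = (0 8 5 4 9 1)(7 11 10) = [8, 0, 2, 3, 9, 4, 6, 11, 5, 1, 7, 10]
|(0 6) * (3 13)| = |(0 6)(3 13)| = 2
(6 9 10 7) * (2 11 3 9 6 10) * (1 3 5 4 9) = (1 3)(2 11 5 4 9)(7 10) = [0, 3, 11, 1, 9, 4, 6, 10, 8, 2, 7, 5]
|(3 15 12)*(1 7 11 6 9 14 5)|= |(1 7 11 6 9 14 5)(3 15 12)|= 21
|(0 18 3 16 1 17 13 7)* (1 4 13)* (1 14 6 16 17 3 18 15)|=11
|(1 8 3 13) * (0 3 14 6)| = 7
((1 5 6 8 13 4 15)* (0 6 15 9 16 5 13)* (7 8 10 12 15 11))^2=((0 6 10 12 15 1 13 4 9 16 5 11 7 8))^2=(0 10 15 13 9 5 7)(1 4 16 11 8 6 12)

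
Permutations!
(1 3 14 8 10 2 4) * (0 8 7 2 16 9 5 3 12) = (0 8 10 16 9 5 3 14 7 2 4 1 12) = [8, 12, 4, 14, 1, 3, 6, 2, 10, 5, 16, 11, 0, 13, 7, 15, 9]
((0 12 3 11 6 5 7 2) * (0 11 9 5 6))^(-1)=((0 12 3 9 5 7 2 11))^(-1)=(0 11 2 7 5 9 3 12)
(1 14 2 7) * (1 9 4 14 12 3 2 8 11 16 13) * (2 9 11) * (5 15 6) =(1 12 3 9 4 14 8 2 7 11 16 13)(5 15 6) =[0, 12, 7, 9, 14, 15, 5, 11, 2, 4, 10, 16, 3, 1, 8, 6, 13]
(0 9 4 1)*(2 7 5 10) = (0 9 4 1)(2 7 5 10) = [9, 0, 7, 3, 1, 10, 6, 5, 8, 4, 2]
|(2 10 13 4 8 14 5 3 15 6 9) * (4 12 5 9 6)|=|(2 10 13 12 5 3 15 4 8 14 9)|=11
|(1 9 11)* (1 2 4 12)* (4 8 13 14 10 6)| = 11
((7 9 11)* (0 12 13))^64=(0 12 13)(7 9 11)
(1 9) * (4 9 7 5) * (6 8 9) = (1 7 5 4 6 8 9) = [0, 7, 2, 3, 6, 4, 8, 5, 9, 1]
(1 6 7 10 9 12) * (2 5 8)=(1 6 7 10 9 12)(2 5 8)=[0, 6, 5, 3, 4, 8, 7, 10, 2, 12, 9, 11, 1]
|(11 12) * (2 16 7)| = |(2 16 7)(11 12)| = 6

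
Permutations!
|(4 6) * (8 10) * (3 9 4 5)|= |(3 9 4 6 5)(8 10)|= 10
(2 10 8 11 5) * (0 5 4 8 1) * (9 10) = (0 5 2 9 10 1)(4 8 11) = [5, 0, 9, 3, 8, 2, 6, 7, 11, 10, 1, 4]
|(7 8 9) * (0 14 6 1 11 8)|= 8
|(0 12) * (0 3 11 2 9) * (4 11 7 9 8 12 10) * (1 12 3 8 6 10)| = |(0 1 12 8 3 7 9)(2 6 10 4 11)| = 35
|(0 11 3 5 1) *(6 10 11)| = |(0 6 10 11 3 5 1)| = 7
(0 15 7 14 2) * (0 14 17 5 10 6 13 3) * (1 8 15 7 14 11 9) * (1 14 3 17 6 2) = (0 7 6 13 17 5 10 2 11 9 14 1 8 15 3) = [7, 8, 11, 0, 4, 10, 13, 6, 15, 14, 2, 9, 12, 17, 1, 3, 16, 5]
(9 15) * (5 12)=(5 12)(9 15)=[0, 1, 2, 3, 4, 12, 6, 7, 8, 15, 10, 11, 5, 13, 14, 9]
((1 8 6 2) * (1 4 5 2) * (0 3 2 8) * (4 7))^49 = (0 4 1 7 6 2 8 3 5)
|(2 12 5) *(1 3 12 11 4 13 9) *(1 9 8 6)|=10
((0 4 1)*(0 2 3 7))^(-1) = (0 7 3 2 1 4)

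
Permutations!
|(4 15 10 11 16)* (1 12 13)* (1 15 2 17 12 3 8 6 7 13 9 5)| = 16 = |(1 3 8 6 7 13 15 10 11 16 4 2 17 12 9 5)|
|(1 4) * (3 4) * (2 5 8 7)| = |(1 3 4)(2 5 8 7)| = 12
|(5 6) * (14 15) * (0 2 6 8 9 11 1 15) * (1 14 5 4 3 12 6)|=36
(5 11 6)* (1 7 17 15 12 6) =(1 7 17 15 12 6 5 11) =[0, 7, 2, 3, 4, 11, 5, 17, 8, 9, 10, 1, 6, 13, 14, 12, 16, 15]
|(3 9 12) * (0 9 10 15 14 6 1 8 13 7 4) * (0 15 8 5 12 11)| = |(0 9 11)(1 5 12 3 10 8 13 7 4 15 14 6)| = 12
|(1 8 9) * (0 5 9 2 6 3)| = 8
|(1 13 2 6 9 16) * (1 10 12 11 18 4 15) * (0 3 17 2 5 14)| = |(0 3 17 2 6 9 16 10 12 11 18 4 15 1 13 5 14)| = 17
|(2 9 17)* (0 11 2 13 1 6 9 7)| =|(0 11 2 7)(1 6 9 17 13)| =20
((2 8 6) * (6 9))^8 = (9) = ((2 8 9 6))^8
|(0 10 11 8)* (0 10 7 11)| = |(0 7 11 8 10)| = 5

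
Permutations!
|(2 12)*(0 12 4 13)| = |(0 12 2 4 13)| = 5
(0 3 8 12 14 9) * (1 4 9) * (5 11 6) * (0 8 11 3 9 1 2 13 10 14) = (0 9 8 12)(1 4)(2 13 10 14)(3 11 6 5) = [9, 4, 13, 11, 1, 3, 5, 7, 12, 8, 14, 6, 0, 10, 2]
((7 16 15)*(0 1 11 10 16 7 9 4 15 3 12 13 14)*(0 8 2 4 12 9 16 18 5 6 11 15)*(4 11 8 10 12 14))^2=((0 1 15 16 3 9 14 10 18 5 6 8 2 11 12 13 4))^2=(0 15 3 14 18 6 2 12 4 1 16 9 10 5 8 11 13)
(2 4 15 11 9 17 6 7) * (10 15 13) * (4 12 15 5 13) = (2 12 15 11 9 17 6 7)(5 13 10) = [0, 1, 12, 3, 4, 13, 7, 2, 8, 17, 5, 9, 15, 10, 14, 11, 16, 6]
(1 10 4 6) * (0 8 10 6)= (0 8 10 4)(1 6)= [8, 6, 2, 3, 0, 5, 1, 7, 10, 9, 4]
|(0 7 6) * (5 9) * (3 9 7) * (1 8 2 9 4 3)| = 8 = |(0 1 8 2 9 5 7 6)(3 4)|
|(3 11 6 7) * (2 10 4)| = 12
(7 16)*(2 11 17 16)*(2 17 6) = (2 11 6)(7 17 16) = [0, 1, 11, 3, 4, 5, 2, 17, 8, 9, 10, 6, 12, 13, 14, 15, 7, 16]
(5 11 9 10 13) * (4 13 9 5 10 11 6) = (4 13 10 9 11 5 6) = [0, 1, 2, 3, 13, 6, 4, 7, 8, 11, 9, 5, 12, 10]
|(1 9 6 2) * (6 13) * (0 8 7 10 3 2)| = |(0 8 7 10 3 2 1 9 13 6)| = 10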